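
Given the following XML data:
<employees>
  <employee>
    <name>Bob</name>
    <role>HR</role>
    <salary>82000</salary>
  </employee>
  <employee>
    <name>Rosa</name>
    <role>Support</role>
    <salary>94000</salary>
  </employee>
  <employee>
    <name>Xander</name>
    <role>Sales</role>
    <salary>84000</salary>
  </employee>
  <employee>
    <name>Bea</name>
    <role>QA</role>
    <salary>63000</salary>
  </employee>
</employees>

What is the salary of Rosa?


Searching for <employee> with <name>Rosa</name>
Found at position 2
<salary>94000</salary>

ANSWER: 94000


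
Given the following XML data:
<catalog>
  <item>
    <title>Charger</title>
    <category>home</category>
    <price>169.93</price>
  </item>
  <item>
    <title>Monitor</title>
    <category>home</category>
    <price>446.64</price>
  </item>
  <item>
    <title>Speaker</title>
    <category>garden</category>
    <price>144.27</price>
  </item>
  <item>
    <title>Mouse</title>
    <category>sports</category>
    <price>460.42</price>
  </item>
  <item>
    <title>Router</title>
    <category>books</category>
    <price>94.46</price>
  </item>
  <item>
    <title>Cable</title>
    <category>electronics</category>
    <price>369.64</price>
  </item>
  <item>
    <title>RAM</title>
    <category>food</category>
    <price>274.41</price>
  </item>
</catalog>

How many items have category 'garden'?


Scanning <item> elements for <category>garden</category>:
  Item 3: Speaker -> MATCH
Count: 1

ANSWER: 1


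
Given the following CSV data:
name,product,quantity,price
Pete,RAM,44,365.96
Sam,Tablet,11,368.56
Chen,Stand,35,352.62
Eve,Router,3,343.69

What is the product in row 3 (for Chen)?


Row 3: Chen
Column 'product' = Stand

ANSWER: Stand


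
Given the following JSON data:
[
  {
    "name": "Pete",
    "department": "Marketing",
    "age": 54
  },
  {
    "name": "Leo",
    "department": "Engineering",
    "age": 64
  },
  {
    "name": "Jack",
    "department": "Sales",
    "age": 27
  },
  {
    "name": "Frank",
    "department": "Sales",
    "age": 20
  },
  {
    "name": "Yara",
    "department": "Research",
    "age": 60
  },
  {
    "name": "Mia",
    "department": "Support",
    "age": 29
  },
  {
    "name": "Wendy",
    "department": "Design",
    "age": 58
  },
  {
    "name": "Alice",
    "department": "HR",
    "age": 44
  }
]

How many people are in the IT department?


Scanning records for department = IT
  No matches found
Count: 0

ANSWER: 0


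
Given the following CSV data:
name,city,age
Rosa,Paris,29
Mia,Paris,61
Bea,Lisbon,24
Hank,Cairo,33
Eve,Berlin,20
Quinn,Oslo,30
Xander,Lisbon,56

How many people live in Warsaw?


Scanning city column for 'Warsaw':
Total matches: 0

ANSWER: 0


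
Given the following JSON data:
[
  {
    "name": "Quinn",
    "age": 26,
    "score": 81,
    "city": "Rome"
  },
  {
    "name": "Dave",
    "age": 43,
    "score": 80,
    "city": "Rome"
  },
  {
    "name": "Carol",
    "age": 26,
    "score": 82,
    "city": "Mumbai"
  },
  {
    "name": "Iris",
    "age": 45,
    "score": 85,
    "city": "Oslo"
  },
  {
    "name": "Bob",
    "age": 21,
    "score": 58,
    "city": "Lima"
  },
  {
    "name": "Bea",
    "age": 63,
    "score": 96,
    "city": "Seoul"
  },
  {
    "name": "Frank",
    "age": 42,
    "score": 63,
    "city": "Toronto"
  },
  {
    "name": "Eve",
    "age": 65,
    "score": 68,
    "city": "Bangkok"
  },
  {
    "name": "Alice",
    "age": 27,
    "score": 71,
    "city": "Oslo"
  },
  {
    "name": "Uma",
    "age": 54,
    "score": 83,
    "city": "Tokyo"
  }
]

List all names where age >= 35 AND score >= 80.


Checking both conditions:
  Quinn (age=26, score=81) -> no
  Dave (age=43, score=80) -> YES
  Carol (age=26, score=82) -> no
  Iris (age=45, score=85) -> YES
  Bob (age=21, score=58) -> no
  Bea (age=63, score=96) -> YES
  Frank (age=42, score=63) -> no
  Eve (age=65, score=68) -> no
  Alice (age=27, score=71) -> no
  Uma (age=54, score=83) -> YES


ANSWER: Dave, Iris, Bea, Uma


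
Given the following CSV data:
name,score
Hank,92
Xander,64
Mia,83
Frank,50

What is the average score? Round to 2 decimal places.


Scores: 92, 64, 83, 50
Sum = 289
Count = 4
Average = 289 / 4 = 72.25

ANSWER: 72.25


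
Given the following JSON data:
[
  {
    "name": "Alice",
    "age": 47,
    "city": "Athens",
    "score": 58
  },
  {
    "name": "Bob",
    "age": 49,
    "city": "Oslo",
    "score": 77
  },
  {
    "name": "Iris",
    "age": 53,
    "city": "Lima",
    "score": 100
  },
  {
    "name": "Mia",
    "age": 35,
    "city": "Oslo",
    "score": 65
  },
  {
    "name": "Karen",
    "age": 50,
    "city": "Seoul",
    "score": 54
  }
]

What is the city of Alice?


Looking up record where name = Alice
Record index: 0
Field 'city' = Athens

ANSWER: Athens


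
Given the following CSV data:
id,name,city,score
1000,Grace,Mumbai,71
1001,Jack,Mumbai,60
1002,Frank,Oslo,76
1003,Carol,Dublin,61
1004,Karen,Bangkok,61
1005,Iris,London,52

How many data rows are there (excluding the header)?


Counting rows (excluding header):
Header: id,name,city,score
Data rows: 6

ANSWER: 6


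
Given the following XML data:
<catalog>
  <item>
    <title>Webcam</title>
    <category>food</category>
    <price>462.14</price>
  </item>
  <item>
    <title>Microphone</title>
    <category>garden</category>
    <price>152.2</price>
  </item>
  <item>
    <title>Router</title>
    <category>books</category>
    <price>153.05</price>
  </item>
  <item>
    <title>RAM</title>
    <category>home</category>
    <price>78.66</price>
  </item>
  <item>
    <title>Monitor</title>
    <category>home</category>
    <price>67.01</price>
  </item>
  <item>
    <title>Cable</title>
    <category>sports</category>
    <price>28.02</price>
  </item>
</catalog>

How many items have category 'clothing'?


Scanning <item> elements for <category>clothing</category>:
Count: 0

ANSWER: 0


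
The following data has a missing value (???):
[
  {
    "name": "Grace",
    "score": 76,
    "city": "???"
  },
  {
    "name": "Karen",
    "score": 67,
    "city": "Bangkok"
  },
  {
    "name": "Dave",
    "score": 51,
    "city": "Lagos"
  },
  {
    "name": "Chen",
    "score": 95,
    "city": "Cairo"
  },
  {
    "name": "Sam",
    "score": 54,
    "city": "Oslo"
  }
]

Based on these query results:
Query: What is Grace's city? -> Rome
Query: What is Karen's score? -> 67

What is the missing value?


The missing value is Grace's city
From query: Grace's city = Rome

ANSWER: Rome


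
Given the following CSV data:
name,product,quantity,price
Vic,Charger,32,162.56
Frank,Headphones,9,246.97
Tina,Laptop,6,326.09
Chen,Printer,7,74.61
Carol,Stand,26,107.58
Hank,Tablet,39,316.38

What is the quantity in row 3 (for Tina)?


Row 3: Tina
Column 'quantity' = 6

ANSWER: 6


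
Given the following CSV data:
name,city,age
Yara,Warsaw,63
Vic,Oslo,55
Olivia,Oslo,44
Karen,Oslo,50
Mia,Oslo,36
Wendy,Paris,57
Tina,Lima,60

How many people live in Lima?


Scanning city column for 'Lima':
  Row 7: Tina -> MATCH
Total matches: 1

ANSWER: 1


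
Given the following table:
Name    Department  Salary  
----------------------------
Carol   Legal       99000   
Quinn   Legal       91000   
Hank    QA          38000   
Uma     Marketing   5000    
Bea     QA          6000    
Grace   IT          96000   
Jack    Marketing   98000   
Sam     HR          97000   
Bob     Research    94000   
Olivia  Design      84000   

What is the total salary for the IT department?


IT department members:
  Grace: 96000
Total = 96000 = 96000

ANSWER: 96000


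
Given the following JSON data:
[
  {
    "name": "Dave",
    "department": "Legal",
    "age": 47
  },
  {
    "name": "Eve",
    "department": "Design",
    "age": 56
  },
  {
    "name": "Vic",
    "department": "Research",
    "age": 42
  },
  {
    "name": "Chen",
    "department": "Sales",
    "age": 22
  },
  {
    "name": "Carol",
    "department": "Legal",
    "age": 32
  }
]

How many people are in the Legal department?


Scanning records for department = Legal
  Record 0: Dave
  Record 4: Carol
Count: 2

ANSWER: 2


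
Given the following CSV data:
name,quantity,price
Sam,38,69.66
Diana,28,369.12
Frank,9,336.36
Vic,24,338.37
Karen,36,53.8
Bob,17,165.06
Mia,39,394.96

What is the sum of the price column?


Values in 'price' column:
  Row 1: 69.66
  Row 2: 369.12
  Row 3: 336.36
  Row 4: 338.37
  Row 5: 53.8
  Row 6: 165.06
  Row 7: 394.96
Sum = 69.66 + 369.12 + 336.36 + 338.37 + 53.8 + 165.06 + 394.96 = 1727.33

ANSWER: 1727.33


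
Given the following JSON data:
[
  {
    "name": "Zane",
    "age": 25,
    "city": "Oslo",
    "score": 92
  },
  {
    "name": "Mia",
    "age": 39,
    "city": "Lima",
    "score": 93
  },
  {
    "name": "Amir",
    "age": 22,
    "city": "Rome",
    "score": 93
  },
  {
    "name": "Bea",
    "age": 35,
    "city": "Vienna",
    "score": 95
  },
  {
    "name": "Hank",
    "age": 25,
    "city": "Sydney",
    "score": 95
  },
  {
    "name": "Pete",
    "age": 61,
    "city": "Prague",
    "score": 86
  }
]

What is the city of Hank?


Looking up record where name = Hank
Record index: 4
Field 'city' = Sydney

ANSWER: Sydney


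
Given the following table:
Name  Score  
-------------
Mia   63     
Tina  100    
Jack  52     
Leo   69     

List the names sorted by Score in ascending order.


Sorting by Score (ascending):
  Jack: 52
  Mia: 63
  Leo: 69
  Tina: 100


ANSWER: Jack, Mia, Leo, Tina


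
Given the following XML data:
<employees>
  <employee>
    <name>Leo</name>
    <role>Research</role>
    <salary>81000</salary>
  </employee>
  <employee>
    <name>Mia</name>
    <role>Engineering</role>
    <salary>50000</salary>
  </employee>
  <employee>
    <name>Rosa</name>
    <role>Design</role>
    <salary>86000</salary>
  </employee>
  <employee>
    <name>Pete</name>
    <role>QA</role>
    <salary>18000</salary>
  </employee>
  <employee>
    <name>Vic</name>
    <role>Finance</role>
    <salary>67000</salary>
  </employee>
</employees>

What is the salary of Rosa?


Searching for <employee> with <name>Rosa</name>
Found at position 3
<salary>86000</salary>

ANSWER: 86000


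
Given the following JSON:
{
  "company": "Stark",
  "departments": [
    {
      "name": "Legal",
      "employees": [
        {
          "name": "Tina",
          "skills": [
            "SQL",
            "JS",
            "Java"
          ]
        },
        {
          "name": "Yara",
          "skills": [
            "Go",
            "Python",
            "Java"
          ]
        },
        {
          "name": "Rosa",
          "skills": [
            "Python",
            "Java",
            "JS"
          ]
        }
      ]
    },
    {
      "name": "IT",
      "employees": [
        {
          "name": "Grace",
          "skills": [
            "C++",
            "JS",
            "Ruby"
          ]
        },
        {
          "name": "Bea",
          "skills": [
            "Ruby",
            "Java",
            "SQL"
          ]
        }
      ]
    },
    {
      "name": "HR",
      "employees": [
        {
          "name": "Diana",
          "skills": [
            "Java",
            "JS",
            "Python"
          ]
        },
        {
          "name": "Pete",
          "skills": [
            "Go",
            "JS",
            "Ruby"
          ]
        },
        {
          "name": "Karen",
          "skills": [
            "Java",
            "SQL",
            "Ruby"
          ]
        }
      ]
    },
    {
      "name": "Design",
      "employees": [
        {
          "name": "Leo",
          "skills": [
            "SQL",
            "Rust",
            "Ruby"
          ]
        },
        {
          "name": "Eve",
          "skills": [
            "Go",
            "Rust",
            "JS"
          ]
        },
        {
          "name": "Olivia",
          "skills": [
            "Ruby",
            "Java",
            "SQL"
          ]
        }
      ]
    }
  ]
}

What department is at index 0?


Path: departments[0].name
Value: Legal

ANSWER: Legal


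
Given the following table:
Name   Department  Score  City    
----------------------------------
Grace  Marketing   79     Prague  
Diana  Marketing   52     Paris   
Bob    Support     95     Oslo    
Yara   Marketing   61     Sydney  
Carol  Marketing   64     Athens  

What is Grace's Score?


Row 1: Grace
Score = 79

ANSWER: 79


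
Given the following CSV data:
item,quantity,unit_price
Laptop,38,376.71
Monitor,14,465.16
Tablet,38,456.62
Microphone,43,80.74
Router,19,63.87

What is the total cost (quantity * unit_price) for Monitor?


Row: Monitor
quantity = 14
unit_price = 465.16
total = 14 * 465.16 = 6512.24

ANSWER: 6512.24


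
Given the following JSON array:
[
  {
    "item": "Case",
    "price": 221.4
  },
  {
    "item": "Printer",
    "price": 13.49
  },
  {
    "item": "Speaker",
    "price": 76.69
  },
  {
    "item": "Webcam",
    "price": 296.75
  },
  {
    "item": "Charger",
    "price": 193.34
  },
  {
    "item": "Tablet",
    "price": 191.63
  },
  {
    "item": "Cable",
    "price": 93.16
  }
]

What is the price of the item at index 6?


Array index 6 -> Cable
price = 93.16

ANSWER: 93.16


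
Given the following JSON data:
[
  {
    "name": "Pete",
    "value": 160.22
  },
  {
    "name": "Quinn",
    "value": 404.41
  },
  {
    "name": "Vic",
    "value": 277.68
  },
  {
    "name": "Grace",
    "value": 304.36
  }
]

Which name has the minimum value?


Comparing values:
  Pete: 160.22
  Quinn: 404.41
  Vic: 277.68
  Grace: 304.36
Minimum: Pete (160.22)

ANSWER: Pete


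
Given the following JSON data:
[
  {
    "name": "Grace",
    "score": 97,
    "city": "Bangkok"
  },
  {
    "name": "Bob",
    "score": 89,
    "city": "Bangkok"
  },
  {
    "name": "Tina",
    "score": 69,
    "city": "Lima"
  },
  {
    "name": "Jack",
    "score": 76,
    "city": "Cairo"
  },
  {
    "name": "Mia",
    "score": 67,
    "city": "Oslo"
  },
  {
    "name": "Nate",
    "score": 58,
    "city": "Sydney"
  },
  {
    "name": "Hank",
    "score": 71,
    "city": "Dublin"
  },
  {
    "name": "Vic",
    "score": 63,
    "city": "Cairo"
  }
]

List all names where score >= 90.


Filtering records where score >= 90:
  Grace (score=97) -> YES
  Bob (score=89) -> no
  Tina (score=69) -> no
  Jack (score=76) -> no
  Mia (score=67) -> no
  Nate (score=58) -> no
  Hank (score=71) -> no
  Vic (score=63) -> no


ANSWER: Grace


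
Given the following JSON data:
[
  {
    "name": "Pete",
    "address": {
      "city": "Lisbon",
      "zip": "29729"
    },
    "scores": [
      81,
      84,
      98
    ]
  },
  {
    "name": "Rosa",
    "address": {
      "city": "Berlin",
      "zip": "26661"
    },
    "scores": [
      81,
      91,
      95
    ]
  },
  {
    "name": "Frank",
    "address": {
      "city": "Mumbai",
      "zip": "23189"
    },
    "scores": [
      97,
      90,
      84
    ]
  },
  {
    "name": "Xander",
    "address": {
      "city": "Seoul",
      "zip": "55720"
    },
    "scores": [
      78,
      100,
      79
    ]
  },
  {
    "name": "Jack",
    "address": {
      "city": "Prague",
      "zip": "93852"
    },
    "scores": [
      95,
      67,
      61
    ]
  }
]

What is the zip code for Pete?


Path: records[0].address.zip
Value: 29729

ANSWER: 29729


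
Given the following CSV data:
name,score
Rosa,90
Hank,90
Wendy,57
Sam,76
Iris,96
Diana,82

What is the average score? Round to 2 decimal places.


Scores: 90, 90, 57, 76, 96, 82
Sum = 491
Count = 6
Average = 491 / 6 = 81.83

ANSWER: 81.83


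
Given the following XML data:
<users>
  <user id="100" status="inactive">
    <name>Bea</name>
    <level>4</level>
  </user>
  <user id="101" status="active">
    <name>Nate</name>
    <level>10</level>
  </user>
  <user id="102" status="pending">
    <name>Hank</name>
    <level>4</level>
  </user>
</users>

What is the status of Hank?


Finding user with name = Hank
user id="102" status="pending"

ANSWER: pending


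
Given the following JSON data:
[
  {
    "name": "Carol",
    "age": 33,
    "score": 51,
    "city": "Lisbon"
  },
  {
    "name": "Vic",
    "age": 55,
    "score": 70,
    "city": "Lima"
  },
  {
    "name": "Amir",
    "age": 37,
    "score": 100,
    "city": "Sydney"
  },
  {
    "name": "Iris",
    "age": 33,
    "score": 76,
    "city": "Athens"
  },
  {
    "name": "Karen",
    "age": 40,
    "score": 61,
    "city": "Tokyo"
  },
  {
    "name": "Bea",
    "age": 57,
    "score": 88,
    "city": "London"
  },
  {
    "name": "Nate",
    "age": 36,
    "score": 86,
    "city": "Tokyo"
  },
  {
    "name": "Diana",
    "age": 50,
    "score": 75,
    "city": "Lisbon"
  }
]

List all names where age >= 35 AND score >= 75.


Checking both conditions:
  Carol (age=33, score=51) -> no
  Vic (age=55, score=70) -> no
  Amir (age=37, score=100) -> YES
  Iris (age=33, score=76) -> no
  Karen (age=40, score=61) -> no
  Bea (age=57, score=88) -> YES
  Nate (age=36, score=86) -> YES
  Diana (age=50, score=75) -> YES


ANSWER: Amir, Bea, Nate, Diana


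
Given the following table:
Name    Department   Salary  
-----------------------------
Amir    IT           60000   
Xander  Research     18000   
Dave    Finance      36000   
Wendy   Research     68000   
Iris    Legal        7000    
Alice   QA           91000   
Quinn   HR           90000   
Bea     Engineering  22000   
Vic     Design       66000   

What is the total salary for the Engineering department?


Engineering department members:
  Bea: 22000
Total = 22000 = 22000

ANSWER: 22000


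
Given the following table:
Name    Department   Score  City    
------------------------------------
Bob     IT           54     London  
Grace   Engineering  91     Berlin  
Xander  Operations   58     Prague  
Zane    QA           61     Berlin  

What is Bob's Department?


Row 1: Bob
Department = IT

ANSWER: IT


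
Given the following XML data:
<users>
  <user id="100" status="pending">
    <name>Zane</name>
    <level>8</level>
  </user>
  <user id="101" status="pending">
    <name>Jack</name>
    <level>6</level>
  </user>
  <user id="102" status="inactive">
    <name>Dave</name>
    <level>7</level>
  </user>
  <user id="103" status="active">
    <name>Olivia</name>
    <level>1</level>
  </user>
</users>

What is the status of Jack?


Finding user with name = Jack
user id="101" status="pending"

ANSWER: pending


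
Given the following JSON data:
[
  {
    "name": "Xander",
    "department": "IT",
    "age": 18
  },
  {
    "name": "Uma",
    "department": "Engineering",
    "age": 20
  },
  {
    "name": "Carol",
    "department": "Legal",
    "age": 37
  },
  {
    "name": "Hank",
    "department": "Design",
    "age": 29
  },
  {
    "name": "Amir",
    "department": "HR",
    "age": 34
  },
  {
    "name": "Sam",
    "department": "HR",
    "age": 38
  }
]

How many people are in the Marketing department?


Scanning records for department = Marketing
  No matches found
Count: 0

ANSWER: 0


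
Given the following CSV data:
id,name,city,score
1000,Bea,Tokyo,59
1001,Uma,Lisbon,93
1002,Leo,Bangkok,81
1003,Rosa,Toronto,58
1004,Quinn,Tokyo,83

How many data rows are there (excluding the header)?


Counting rows (excluding header):
Header: id,name,city,score
Data rows: 5

ANSWER: 5


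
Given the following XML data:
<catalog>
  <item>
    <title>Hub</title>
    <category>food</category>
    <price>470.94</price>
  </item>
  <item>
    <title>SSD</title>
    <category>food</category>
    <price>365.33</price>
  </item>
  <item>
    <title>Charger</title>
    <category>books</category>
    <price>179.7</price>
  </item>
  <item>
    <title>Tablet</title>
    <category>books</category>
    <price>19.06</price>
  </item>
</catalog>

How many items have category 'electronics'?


Scanning <item> elements for <category>electronics</category>:
Count: 0

ANSWER: 0


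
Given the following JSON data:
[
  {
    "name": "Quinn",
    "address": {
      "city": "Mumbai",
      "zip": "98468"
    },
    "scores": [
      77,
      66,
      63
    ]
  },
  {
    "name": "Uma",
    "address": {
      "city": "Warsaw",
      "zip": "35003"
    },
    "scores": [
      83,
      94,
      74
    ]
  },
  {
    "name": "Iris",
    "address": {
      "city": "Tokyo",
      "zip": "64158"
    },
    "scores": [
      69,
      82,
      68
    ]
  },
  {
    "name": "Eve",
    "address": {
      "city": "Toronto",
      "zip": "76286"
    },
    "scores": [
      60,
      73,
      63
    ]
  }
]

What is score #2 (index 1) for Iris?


Path: records[2].scores[1]
Value: 82

ANSWER: 82


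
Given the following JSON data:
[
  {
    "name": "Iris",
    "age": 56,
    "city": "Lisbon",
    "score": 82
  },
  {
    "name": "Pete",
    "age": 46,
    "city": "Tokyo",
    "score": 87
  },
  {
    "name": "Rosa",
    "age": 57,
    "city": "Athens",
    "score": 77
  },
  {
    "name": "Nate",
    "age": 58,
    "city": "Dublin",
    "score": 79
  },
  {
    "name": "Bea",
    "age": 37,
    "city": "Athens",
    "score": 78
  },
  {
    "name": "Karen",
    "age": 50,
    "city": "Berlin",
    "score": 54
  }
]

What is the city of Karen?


Looking up record where name = Karen
Record index: 5
Field 'city' = Berlin

ANSWER: Berlin


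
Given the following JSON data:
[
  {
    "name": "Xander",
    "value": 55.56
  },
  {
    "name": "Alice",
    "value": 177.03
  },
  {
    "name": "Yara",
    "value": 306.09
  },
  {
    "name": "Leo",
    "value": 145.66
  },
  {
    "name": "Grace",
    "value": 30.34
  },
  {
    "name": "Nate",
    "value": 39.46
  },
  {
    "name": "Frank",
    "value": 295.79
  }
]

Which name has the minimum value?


Comparing values:
  Xander: 55.56
  Alice: 177.03
  Yara: 306.09
  Leo: 145.66
  Grace: 30.34
  Nate: 39.46
  Frank: 295.79
Minimum: Grace (30.34)

ANSWER: Grace


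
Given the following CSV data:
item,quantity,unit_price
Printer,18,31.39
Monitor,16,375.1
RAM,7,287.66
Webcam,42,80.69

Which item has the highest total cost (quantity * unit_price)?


Computing row totals:
  Printer: 565.02
  Monitor: 6001.6
  RAM: 2013.62
  Webcam: 3388.98
Maximum: Monitor (6001.6)

ANSWER: Monitor


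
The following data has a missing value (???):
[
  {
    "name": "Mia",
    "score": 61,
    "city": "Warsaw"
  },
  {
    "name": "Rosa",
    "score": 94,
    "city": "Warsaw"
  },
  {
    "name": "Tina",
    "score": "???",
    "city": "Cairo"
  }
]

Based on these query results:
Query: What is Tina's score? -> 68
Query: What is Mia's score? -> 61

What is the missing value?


The missing value is Tina's score
From query: Tina's score = 68

ANSWER: 68


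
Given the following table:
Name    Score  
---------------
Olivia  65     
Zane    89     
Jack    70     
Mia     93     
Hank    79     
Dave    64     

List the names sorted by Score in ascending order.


Sorting by Score (ascending):
  Dave: 64
  Olivia: 65
  Jack: 70
  Hank: 79
  Zane: 89
  Mia: 93


ANSWER: Dave, Olivia, Jack, Hank, Zane, Mia


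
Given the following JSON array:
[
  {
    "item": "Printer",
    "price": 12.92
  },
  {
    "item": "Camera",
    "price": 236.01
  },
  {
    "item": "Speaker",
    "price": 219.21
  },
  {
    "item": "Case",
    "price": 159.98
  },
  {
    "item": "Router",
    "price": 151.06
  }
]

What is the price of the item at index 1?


Array index 1 -> Camera
price = 236.01

ANSWER: 236.01


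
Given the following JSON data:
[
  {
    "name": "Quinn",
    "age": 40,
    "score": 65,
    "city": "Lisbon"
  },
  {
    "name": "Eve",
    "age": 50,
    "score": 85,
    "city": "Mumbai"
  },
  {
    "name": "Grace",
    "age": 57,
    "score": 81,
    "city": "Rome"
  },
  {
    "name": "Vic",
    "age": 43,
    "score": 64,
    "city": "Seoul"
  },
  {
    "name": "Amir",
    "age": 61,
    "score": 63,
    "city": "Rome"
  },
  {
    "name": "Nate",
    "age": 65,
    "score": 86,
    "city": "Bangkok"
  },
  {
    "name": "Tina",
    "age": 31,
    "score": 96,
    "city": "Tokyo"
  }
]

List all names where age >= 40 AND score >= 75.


Checking both conditions:
  Quinn (age=40, score=65) -> no
  Eve (age=50, score=85) -> YES
  Grace (age=57, score=81) -> YES
  Vic (age=43, score=64) -> no
  Amir (age=61, score=63) -> no
  Nate (age=65, score=86) -> YES
  Tina (age=31, score=96) -> no


ANSWER: Eve, Grace, Nate


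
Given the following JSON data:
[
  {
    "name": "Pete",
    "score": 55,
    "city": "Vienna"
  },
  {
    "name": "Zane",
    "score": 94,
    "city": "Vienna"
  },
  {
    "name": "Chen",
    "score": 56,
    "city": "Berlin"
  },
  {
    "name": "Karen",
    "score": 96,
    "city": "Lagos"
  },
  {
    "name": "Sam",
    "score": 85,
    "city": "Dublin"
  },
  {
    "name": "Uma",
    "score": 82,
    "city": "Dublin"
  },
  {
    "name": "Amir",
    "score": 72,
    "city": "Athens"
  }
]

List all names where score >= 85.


Filtering records where score >= 85:
  Pete (score=55) -> no
  Zane (score=94) -> YES
  Chen (score=56) -> no
  Karen (score=96) -> YES
  Sam (score=85) -> YES
  Uma (score=82) -> no
  Amir (score=72) -> no


ANSWER: Zane, Karen, Sam


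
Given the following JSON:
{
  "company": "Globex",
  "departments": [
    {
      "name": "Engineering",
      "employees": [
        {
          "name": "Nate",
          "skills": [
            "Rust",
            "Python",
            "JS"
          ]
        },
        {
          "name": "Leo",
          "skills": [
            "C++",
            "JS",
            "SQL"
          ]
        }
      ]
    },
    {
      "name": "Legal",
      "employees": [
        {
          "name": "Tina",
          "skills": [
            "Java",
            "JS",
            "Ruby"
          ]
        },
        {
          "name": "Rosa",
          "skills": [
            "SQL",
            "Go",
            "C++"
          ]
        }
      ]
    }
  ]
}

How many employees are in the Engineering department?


Path: departments[0].employees
Count: 2

ANSWER: 2


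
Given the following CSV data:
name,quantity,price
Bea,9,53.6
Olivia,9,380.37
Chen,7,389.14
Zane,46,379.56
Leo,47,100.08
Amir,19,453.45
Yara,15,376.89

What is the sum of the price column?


Values in 'price' column:
  Row 1: 53.6
  Row 2: 380.37
  Row 3: 389.14
  Row 4: 379.56
  Row 5: 100.08
  Row 6: 453.45
  Row 7: 376.89
Sum = 53.6 + 380.37 + 389.14 + 379.56 + 100.08 + 453.45 + 376.89 = 2133.09

ANSWER: 2133.09


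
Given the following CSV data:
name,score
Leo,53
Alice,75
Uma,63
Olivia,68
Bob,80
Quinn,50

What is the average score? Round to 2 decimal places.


Scores: 53, 75, 63, 68, 80, 50
Sum = 389
Count = 6
Average = 389 / 6 = 64.83

ANSWER: 64.83


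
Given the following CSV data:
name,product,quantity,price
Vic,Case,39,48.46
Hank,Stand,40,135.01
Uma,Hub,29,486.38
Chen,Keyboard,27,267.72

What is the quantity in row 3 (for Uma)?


Row 3: Uma
Column 'quantity' = 29

ANSWER: 29


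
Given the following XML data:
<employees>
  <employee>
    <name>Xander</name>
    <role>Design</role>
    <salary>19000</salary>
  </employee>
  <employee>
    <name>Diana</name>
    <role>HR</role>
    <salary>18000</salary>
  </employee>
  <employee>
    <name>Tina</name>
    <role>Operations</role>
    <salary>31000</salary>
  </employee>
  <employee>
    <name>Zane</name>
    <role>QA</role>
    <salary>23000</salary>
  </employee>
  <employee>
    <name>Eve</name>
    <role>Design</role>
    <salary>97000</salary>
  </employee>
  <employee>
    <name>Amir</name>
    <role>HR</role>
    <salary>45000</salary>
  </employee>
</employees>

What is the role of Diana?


Searching for <employee> with <name>Diana</name>
Found at position 2
<role>HR</role>

ANSWER: HR


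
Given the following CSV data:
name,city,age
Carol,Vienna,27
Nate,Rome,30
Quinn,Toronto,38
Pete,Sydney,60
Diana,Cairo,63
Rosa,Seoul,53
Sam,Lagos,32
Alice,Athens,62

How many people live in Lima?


Scanning city column for 'Lima':
Total matches: 0

ANSWER: 0


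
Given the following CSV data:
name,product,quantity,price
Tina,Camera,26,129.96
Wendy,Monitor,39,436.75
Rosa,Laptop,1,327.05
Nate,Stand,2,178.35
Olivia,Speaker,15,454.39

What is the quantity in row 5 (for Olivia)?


Row 5: Olivia
Column 'quantity' = 15

ANSWER: 15


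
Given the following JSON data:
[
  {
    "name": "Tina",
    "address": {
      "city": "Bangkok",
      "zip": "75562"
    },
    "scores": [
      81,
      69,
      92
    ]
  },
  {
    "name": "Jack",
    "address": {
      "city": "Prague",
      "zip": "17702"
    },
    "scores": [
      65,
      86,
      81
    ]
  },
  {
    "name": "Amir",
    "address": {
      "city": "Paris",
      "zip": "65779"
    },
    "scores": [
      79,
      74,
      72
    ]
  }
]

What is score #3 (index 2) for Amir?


Path: records[2].scores[2]
Value: 72

ANSWER: 72


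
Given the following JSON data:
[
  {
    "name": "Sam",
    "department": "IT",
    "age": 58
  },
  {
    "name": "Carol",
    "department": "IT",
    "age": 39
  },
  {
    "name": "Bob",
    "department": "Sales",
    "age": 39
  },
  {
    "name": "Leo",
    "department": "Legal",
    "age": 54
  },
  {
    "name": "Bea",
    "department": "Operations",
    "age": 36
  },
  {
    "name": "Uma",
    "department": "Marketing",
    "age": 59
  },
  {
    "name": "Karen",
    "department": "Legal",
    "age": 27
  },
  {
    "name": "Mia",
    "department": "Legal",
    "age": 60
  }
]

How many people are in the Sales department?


Scanning records for department = Sales
  Record 2: Bob
Count: 1

ANSWER: 1


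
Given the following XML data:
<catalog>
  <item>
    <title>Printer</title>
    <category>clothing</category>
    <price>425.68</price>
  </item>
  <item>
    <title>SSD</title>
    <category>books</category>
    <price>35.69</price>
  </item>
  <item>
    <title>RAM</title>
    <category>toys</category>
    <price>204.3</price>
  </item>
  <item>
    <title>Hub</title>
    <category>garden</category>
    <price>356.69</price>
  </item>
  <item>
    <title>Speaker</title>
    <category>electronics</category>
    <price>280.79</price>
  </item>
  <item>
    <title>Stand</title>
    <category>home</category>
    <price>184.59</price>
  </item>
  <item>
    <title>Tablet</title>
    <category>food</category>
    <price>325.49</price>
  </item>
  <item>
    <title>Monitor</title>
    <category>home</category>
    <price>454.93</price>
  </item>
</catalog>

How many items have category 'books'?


Scanning <item> elements for <category>books</category>:
  Item 2: SSD -> MATCH
Count: 1

ANSWER: 1


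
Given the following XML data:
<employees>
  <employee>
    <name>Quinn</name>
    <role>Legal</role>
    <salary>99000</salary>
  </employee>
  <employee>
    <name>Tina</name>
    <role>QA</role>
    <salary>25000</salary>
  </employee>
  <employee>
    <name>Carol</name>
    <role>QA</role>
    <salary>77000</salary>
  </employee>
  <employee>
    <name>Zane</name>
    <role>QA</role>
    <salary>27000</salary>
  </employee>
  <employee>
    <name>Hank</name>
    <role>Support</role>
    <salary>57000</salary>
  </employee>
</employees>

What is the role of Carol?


Searching for <employee> with <name>Carol</name>
Found at position 3
<role>QA</role>

ANSWER: QA


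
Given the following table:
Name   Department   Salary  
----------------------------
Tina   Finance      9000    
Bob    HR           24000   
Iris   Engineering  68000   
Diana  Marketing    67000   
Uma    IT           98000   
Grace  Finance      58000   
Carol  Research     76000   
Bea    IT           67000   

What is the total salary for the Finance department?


Finance department members:
  Tina: 9000
  Grace: 58000
Total = 9000 + 58000 = 67000

ANSWER: 67000


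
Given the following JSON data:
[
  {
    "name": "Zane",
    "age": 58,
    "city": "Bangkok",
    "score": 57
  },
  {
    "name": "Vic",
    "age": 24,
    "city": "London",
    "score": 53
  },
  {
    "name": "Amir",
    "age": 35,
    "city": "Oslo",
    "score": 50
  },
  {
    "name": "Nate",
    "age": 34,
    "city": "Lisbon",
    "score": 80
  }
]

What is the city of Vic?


Looking up record where name = Vic
Record index: 1
Field 'city' = London

ANSWER: London


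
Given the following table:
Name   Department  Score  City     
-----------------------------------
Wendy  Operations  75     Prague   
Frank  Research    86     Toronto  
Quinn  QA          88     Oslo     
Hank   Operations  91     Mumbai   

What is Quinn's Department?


Row 3: Quinn
Department = QA

ANSWER: QA


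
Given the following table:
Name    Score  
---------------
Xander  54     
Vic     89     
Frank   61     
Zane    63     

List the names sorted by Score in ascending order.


Sorting by Score (ascending):
  Xander: 54
  Frank: 61
  Zane: 63
  Vic: 89


ANSWER: Xander, Frank, Zane, Vic


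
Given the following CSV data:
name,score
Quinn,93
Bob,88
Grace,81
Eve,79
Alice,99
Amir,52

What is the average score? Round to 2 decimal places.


Scores: 93, 88, 81, 79, 99, 52
Sum = 492
Count = 6
Average = 492 / 6 = 82.00

ANSWER: 82.00


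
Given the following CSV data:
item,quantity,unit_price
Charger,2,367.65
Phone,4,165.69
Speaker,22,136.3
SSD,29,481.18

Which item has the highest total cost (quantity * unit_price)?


Computing row totals:
  Charger: 735.3
  Phone: 662.76
  Speaker: 2998.6
  SSD: 13954.22
Maximum: SSD (13954.22)

ANSWER: SSD


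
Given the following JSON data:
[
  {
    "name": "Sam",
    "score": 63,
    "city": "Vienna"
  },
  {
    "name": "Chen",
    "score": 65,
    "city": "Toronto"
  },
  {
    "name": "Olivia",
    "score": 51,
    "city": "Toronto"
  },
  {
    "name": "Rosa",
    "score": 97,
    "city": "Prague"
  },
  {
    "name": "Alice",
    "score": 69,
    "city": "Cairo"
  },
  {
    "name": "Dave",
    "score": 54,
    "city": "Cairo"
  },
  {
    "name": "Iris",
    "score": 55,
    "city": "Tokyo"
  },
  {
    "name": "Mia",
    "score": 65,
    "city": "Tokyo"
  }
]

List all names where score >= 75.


Filtering records where score >= 75:
  Sam (score=63) -> no
  Chen (score=65) -> no
  Olivia (score=51) -> no
  Rosa (score=97) -> YES
  Alice (score=69) -> no
  Dave (score=54) -> no
  Iris (score=55) -> no
  Mia (score=65) -> no


ANSWER: Rosa


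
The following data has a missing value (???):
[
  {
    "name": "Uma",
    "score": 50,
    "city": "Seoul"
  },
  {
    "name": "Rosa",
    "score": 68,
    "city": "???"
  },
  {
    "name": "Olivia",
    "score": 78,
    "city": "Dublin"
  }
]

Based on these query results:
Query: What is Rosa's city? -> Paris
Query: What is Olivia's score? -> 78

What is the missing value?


The missing value is Rosa's city
From query: Rosa's city = Paris

ANSWER: Paris


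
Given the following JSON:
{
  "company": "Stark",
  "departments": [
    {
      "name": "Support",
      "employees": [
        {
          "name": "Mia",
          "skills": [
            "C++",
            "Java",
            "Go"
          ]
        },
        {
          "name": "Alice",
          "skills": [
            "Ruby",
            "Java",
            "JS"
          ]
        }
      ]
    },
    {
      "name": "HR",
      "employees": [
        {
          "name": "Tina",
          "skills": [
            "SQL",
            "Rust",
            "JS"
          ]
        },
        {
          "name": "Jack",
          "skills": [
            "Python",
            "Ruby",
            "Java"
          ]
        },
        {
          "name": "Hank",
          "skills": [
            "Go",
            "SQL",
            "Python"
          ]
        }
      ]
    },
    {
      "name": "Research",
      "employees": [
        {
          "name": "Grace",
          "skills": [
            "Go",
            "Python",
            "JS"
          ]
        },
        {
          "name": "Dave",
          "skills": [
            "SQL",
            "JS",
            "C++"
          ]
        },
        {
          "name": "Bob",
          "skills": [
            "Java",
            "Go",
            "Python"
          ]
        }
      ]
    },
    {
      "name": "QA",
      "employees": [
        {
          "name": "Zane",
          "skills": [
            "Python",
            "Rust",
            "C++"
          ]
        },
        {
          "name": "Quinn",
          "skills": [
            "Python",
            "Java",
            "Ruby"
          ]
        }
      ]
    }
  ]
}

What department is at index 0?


Path: departments[0].name
Value: Support

ANSWER: Support


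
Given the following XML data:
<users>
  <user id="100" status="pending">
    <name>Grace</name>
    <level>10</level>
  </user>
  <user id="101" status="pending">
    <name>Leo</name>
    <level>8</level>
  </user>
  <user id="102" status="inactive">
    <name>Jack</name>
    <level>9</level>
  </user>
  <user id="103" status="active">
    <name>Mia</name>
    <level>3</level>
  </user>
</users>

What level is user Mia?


Finding user: Mia
<level>3</level>

ANSWER: 3


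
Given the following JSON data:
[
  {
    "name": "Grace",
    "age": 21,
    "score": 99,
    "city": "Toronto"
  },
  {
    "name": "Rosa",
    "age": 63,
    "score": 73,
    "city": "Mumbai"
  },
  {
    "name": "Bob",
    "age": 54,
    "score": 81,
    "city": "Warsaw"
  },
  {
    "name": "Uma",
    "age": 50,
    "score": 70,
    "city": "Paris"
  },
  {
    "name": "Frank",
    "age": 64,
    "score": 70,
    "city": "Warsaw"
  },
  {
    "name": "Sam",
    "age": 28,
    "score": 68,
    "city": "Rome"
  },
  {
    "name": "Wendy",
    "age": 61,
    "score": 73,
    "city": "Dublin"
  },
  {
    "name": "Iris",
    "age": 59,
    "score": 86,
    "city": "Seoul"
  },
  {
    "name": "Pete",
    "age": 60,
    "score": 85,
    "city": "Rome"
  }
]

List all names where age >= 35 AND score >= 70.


Checking both conditions:
  Grace (age=21, score=99) -> no
  Rosa (age=63, score=73) -> YES
  Bob (age=54, score=81) -> YES
  Uma (age=50, score=70) -> YES
  Frank (age=64, score=70) -> YES
  Sam (age=28, score=68) -> no
  Wendy (age=61, score=73) -> YES
  Iris (age=59, score=86) -> YES
  Pete (age=60, score=85) -> YES


ANSWER: Rosa, Bob, Uma, Frank, Wendy, Iris, Pete


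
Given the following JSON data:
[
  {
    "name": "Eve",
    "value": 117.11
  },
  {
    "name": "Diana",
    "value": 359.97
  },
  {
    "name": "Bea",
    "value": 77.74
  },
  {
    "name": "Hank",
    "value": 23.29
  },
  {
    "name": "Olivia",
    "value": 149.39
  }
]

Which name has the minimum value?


Comparing values:
  Eve: 117.11
  Diana: 359.97
  Bea: 77.74
  Hank: 23.29
  Olivia: 149.39
Minimum: Hank (23.29)

ANSWER: Hank


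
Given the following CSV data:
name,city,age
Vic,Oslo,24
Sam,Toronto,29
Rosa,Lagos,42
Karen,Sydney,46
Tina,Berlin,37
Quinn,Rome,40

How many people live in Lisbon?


Scanning city column for 'Lisbon':
Total matches: 0

ANSWER: 0


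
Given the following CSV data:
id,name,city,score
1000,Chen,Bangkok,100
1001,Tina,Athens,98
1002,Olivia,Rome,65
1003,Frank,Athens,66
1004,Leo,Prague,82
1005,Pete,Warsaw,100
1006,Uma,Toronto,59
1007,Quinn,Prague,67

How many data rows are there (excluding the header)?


Counting rows (excluding header):
Header: id,name,city,score
Data rows: 8

ANSWER: 8


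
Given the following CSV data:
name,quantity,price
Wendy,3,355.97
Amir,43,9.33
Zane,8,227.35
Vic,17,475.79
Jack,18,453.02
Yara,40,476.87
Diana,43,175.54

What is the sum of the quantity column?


Values in 'quantity' column:
  Row 1: 3
  Row 2: 43
  Row 3: 8
  Row 4: 17
  Row 5: 18
  Row 6: 40
  Row 7: 43
Sum = 3 + 43 + 8 + 17 + 18 + 40 + 43 = 172

ANSWER: 172


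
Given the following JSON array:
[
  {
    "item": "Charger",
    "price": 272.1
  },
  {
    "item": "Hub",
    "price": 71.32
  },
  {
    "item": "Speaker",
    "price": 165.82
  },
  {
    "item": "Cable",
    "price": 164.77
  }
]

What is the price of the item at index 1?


Array index 1 -> Hub
price = 71.32

ANSWER: 71.32


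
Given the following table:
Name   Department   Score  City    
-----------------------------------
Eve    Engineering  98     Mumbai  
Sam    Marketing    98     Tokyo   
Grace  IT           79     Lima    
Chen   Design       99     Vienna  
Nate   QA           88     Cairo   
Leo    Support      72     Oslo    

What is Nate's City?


Row 5: Nate
City = Cairo

ANSWER: Cairo
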